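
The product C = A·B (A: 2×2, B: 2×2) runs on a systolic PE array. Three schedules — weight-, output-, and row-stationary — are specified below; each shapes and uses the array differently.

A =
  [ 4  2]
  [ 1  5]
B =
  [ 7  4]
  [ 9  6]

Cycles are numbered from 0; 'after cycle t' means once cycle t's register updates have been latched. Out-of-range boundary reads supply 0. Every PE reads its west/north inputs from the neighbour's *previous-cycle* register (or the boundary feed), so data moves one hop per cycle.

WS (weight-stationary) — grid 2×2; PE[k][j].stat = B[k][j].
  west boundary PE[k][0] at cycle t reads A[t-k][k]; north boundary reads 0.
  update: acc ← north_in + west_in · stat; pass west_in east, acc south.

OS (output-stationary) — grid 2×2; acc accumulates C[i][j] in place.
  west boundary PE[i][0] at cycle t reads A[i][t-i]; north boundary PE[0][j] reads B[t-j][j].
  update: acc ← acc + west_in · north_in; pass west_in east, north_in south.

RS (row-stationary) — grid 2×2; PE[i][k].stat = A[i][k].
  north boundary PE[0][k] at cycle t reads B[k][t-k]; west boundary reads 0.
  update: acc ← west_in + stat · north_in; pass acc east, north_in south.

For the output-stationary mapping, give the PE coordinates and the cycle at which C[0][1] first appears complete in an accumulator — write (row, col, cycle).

OS: C[0][1] accumulates in PE[0][1]:
  0: (0,1).acc=0  regs=<0,0>
  1: (0,1).acc=16  regs=<4,4>
  2: (0,1).acc=28  regs=<2,6>

(row, col, cycle) = (0, 1, 2)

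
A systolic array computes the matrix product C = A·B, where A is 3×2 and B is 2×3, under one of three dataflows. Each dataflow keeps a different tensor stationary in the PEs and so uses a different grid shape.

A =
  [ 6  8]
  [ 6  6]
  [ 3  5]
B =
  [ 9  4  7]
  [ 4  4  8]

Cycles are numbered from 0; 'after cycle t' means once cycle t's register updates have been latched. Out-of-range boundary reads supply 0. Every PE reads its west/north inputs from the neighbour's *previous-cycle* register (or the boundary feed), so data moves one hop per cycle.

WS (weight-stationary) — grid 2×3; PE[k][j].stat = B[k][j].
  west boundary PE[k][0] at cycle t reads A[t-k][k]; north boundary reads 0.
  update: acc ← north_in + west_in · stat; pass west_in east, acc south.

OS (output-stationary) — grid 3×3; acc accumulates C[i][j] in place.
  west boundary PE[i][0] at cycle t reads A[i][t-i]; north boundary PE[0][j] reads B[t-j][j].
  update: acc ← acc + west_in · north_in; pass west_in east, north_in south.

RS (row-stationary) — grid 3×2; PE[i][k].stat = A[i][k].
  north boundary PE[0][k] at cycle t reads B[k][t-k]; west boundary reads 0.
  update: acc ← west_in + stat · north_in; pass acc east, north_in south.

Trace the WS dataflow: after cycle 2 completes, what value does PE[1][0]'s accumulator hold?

Tracing WS — 2×3 array, target PE[1][0]:
  t=0 PE[0][0]: acc=54 h=6 v=54
  t=0 PE[1][0]: acc=0 h=0 v=0
  t=1 PE[0][0]: acc=54 h=6 v=54
  t=1 PE[1][0]: acc=86 h=8 v=86
  t=2 PE[0][0]: acc=27 h=3 v=27
  t=2 PE[1][0]: acc=78 h=6 v=78

PE[1][0].acc = 78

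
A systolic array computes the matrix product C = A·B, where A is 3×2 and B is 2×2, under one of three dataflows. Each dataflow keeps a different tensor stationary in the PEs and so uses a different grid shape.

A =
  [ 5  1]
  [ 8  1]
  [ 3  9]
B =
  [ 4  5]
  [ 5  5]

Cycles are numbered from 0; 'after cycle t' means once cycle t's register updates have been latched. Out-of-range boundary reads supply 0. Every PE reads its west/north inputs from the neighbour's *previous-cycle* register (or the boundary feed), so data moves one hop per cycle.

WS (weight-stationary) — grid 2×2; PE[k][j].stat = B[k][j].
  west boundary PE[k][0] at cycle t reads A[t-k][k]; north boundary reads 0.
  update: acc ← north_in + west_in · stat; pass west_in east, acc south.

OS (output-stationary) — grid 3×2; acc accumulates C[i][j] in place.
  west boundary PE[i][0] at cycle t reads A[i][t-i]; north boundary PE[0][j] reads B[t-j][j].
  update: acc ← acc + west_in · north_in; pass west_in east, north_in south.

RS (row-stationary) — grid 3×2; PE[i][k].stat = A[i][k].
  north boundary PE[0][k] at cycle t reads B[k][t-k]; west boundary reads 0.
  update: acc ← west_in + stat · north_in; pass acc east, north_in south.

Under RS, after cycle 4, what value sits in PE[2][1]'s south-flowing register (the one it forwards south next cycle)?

RS (3×2). Following PE[2][1] plus its west/north inputs:
  cycle 0: PE[1][1] → acc 0, east 0, south 0
  cycle 0: PE[2][0] → acc 0, east 0, south 0
  cycle 0: PE[2][1] → acc 0, east 0, south 0
  cycle 1: PE[1][1] → acc 0, east 0, south 0
  cycle 1: PE[2][0] → acc 0, east 0, south 0
  cycle 1: PE[2][1] → acc 0, east 0, south 0
  cycle 2: PE[1][1] → acc 37, east 37, south 5
  cycle 2: PE[2][0] → acc 12, east 12, south 4
  cycle 2: PE[2][1] → acc 0, east 0, south 0
  cycle 3: PE[1][1] → acc 45, east 45, south 5
  cycle 3: PE[2][0] → acc 15, east 15, south 5
  cycle 3: PE[2][1] → acc 57, east 57, south 5
  cycle 4: PE[1][1] → acc 0, east 0, south 0
  cycle 4: PE[2][0] → acc 0, east 0, south 0
  cycle 4: PE[2][1] → acc 60, east 60, south 5

register = 5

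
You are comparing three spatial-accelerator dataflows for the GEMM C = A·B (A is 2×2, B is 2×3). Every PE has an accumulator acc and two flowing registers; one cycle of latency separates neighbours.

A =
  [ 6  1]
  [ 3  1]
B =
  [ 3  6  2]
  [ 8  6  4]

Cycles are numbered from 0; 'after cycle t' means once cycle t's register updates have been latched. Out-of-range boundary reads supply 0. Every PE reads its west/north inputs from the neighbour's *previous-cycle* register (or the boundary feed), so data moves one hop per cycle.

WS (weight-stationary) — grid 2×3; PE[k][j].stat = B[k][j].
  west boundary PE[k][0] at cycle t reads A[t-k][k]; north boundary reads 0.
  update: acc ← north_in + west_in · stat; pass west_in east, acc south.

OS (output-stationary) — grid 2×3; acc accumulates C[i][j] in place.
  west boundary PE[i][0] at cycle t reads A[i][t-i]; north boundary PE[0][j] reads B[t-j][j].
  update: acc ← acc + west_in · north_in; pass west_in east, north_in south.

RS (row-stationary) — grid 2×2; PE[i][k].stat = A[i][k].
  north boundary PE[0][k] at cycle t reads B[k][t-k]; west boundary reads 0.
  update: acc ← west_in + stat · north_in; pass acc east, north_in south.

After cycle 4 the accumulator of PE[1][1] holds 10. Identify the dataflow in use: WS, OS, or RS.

— WS: 2×3; PE[1][1] trace:
  step 0 · PE1,1: acc=0; fwd→0 fwd↓0
  step 1 · PE1,1: acc=0; fwd→0 fwd↓0
  step 2 · PE1,1: acc=42; fwd→1 fwd↓42
  step 3 · PE1,1: acc=24; fwd→1 fwd↓24
  step 4 · PE1,1: acc=0; fwd→0 fwd↓0
— OS: 2×3; PE[1][1] trace:
  step 0 · PE1,1: acc=0; fwd→0 fwd↓0
  step 1 · PE1,1: acc=0; fwd→0 fwd↓0
  step 2 · PE1,1: acc=18; fwd→3 fwd↓6
  step 3 · PE1,1: acc=24; fwd→1 fwd↓6
  step 4 · PE1,1: acc=24; fwd→0 fwd↓0
— RS: 2×2; PE[1][1] trace:
  step 0 · PE1,1: acc=0; fwd→0 fwd↓0
  step 1 · PE1,1: acc=0; fwd→0 fwd↓0
  step 2 · PE1,1: acc=17; fwd→17 fwd↓8
  step 3 · PE1,1: acc=24; fwd→24 fwd↓6
  step 4 · PE1,1: acc=10; fwd→10 fwd↓4

dataflow = RS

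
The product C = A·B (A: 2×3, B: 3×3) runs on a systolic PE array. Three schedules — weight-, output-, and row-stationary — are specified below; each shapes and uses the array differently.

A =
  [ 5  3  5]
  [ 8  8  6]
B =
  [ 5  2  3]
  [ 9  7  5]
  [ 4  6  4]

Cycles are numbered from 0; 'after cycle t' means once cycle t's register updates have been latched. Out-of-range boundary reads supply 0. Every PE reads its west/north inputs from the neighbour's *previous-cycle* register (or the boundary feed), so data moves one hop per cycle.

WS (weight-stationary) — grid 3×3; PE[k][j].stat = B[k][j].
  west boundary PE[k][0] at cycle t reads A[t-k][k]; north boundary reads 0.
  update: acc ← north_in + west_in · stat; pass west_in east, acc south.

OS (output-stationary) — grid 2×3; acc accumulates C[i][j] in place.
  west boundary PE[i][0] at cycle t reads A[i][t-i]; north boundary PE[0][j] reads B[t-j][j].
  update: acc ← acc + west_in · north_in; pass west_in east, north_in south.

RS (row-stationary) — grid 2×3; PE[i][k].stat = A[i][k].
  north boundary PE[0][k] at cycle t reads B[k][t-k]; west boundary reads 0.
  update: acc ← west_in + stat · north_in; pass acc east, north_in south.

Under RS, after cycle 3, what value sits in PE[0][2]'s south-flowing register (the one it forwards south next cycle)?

RS 2×3: PE[0][2] cycle-by-cycle (with neighbour feeds):
  step 0 · PE0,1: acc=0; fwd→0 fwd↓0
  step 0 · PE0,2: acc=0; fwd→0 fwd↓0
  step 1 · PE0,1: acc=52; fwd→52 fwd↓9
  step 1 · PE0,2: acc=0; fwd→0 fwd↓0
  step 2 · PE0,1: acc=31; fwd→31 fwd↓7
  step 2 · PE0,2: acc=72; fwd→72 fwd↓4
  step 3 · PE0,1: acc=30; fwd→30 fwd↓5
  step 3 · PE0,2: acc=61; fwd→61 fwd↓6

register = 6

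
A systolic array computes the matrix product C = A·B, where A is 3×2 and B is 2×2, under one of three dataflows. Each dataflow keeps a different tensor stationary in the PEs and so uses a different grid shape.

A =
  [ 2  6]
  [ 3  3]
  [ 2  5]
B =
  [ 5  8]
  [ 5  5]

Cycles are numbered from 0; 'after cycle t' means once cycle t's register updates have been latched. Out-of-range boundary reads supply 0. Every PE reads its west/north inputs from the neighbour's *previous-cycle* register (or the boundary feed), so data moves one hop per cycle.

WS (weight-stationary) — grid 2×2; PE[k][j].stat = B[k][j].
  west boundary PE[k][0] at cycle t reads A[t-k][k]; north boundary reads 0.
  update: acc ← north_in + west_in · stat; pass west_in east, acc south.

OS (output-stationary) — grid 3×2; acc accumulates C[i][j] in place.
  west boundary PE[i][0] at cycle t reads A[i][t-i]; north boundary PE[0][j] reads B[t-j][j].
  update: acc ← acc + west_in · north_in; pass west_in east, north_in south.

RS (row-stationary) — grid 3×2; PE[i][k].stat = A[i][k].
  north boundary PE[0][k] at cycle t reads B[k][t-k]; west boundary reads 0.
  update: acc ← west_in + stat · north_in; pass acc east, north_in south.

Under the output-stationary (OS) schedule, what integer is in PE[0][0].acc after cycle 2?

OS (3×2). Following PE[0][0] plus its west/north inputs:
  c0 r0c0: 10 / 2 / 5
  c1 r0c0: 40 / 6 / 5
  c2 r0c0: 40 / 0 / 0

PE[0][0].acc = 40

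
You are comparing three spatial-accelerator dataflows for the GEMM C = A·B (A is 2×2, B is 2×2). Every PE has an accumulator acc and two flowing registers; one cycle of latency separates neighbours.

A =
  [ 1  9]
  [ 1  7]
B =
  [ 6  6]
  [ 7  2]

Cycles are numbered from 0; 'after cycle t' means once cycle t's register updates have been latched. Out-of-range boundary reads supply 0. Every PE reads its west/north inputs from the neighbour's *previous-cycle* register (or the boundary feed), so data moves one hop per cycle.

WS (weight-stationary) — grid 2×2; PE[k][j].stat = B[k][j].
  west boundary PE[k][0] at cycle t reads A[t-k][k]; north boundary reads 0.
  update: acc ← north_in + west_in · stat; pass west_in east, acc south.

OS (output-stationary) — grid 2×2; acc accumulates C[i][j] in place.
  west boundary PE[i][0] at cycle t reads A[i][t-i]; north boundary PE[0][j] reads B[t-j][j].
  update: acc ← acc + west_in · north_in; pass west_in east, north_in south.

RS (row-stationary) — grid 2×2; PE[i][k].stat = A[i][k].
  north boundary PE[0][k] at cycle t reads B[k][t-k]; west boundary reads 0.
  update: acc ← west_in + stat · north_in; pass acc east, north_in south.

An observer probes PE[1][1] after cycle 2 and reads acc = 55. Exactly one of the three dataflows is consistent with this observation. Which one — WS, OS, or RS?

Under WS (2×2), PE[1][1]:
  @0  [1,1]  acc 0  |  →0  ↓0
  @1  [1,1]  acc 0  |  →0  ↓0
  @2  [1,1]  acc 24  |  →9  ↓24
Under OS (2×2), PE[1][1]:
  @0  [1,1]  acc 0  |  →0  ↓0
  @1  [1,1]  acc 0  |  →0  ↓0
  @2  [1,1]  acc 6  |  →1  ↓6
Under RS (2×2), PE[1][1]:
  @0  [1,1]  acc 0  |  →0  ↓0
  @1  [1,1]  acc 0  |  →0  ↓0
  @2  [1,1]  acc 55  |  →55  ↓7

dataflow = RS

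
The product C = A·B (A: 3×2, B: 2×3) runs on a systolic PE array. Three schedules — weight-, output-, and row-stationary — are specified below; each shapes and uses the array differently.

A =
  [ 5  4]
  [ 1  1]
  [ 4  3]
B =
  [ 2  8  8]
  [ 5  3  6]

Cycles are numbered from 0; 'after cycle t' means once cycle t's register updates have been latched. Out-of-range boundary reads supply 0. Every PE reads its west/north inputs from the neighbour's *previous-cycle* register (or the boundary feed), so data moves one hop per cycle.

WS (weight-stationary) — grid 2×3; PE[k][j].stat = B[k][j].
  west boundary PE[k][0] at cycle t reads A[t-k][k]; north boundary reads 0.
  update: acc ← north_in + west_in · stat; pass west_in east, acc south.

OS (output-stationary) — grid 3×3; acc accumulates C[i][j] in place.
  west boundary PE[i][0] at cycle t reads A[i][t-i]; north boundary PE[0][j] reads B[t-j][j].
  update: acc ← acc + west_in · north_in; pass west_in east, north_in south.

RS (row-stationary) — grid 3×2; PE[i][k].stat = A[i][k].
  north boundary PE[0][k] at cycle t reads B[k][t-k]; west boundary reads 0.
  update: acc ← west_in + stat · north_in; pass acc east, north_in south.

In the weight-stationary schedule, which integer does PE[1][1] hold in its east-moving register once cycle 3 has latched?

WS 2×3: PE[1][1] cycle-by-cycle (with neighbour feeds):
  c0 r0c1: 0 / 0 / 0
  c0 r1c0: 0 / 0 / 0
  c0 r1c1: 0 / 0 / 0
  c1 r0c1: 40 / 5 / 40
  c1 r1c0: 30 / 4 / 30
  c1 r1c1: 0 / 0 / 0
  c2 r0c1: 8 / 1 / 8
  c2 r1c0: 7 / 1 / 7
  c2 r1c1: 52 / 4 / 52
  c3 r0c1: 32 / 4 / 32
  c3 r1c0: 23 / 3 / 23
  c3 r1c1: 11 / 1 / 11

register = 1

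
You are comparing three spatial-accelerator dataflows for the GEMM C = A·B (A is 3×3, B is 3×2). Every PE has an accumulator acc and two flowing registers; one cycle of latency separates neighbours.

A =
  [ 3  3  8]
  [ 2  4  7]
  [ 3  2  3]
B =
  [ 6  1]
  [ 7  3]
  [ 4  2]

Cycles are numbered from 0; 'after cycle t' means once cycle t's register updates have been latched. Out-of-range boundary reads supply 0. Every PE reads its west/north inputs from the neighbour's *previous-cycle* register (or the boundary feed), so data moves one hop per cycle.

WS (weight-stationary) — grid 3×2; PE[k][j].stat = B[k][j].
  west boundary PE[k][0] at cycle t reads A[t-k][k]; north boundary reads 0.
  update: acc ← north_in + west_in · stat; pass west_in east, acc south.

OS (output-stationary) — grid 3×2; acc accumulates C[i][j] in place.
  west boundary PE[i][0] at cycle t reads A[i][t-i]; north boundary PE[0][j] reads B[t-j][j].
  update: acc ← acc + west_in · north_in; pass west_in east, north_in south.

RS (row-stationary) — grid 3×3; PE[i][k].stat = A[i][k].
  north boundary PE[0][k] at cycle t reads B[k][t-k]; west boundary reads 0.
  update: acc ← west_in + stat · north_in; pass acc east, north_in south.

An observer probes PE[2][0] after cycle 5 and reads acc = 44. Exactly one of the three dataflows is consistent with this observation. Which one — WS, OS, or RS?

WS [3×2] PE[2][0] across cycles:
  cycle 0: PE[2][0] → acc 0, east 0, south 0
  cycle 1: PE[2][0] → acc 0, east 0, south 0
  cycle 2: PE[2][0] → acc 71, east 8, south 71
  cycle 3: PE[2][0] → acc 68, east 7, south 68
  cycle 4: PE[2][0] → acc 44, east 3, south 44
  cycle 5: PE[2][0] → acc 0, east 0, south 0
OS [3×2] PE[2][0] across cycles:
  cycle 0: PE[2][0] → acc 0, east 0, south 0
  cycle 1: PE[2][0] → acc 0, east 0, south 0
  cycle 2: PE[2][0] → acc 18, east 3, south 6
  cycle 3: PE[2][0] → acc 32, east 2, south 7
  cycle 4: PE[2][0] → acc 44, east 3, south 4
  cycle 5: PE[2][0] → acc 44, east 0, south 0
RS [3×3] PE[2][0] across cycles:
  cycle 0: PE[2][0] → acc 0, east 0, south 0
  cycle 1: PE[2][0] → acc 0, east 0, south 0
  cycle 2: PE[2][0] → acc 18, east 18, south 6
  cycle 3: PE[2][0] → acc 3, east 3, south 1
  cycle 4: PE[2][0] → acc 0, east 0, south 0
  cycle 5: PE[2][0] → acc 0, east 0, south 0

dataflow = OS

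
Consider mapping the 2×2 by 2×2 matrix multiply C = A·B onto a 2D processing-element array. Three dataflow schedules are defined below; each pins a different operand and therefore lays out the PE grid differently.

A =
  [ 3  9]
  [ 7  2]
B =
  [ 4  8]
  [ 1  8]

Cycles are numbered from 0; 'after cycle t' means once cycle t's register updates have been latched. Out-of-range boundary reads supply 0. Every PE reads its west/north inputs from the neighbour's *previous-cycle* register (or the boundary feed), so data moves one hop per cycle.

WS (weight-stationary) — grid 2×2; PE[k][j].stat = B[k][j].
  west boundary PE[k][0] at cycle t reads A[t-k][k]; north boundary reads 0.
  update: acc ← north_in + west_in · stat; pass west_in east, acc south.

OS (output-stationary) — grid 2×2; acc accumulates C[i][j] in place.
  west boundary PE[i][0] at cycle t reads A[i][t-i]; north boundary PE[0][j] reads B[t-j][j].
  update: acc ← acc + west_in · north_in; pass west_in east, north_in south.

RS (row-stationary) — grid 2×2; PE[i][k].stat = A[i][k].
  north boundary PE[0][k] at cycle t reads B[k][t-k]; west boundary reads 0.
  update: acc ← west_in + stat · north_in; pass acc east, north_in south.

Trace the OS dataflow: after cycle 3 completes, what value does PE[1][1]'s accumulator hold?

PE[1][1].acc = 72

OS on a 2×2 grid — tracing PE[1][1] and its feeders:
  [0] (0,1) acc=0 (h:0 v:0)
  [0] (1,0) acc=0 (h:0 v:0)
  [0] (1,1) acc=0 (h:0 v:0)
  [1] (0,1) acc=24 (h:3 v:8)
  [1] (1,0) acc=28 (h:7 v:4)
  [1] (1,1) acc=0 (h:0 v:0)
  [2] (0,1) acc=96 (h:9 v:8)
  [2] (1,0) acc=30 (h:2 v:1)
  [2] (1,1) acc=56 (h:7 v:8)
  [3] (0,1) acc=96 (h:0 v:0)
  [3] (1,0) acc=30 (h:0 v:0)
  [3] (1,1) acc=72 (h:2 v:8)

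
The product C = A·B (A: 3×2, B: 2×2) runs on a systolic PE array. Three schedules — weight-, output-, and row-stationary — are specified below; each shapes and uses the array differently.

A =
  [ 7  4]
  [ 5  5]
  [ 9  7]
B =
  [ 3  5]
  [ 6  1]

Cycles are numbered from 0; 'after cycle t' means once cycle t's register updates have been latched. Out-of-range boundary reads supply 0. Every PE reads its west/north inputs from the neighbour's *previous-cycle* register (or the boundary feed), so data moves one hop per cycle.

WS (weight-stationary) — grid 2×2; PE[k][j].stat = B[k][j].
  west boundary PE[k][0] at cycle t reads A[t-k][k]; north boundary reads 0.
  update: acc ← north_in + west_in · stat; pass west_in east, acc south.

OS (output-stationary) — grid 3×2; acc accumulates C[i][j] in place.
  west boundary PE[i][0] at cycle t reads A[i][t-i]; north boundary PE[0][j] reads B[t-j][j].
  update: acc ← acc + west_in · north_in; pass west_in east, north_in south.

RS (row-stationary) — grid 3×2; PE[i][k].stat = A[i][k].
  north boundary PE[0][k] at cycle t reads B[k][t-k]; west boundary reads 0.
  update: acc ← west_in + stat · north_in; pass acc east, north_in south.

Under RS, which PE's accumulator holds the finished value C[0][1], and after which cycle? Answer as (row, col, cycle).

(row, col, cycle) = (0, 1, 2)

RS — PE[0][1] is where C[0][1] collects:
  after 0 — PE[0][1] acc=0, pass-E 0, pass-S 0
  after 1 — PE[0][1] acc=45, pass-E 45, pass-S 6
  after 2 — PE[0][1] acc=39, pass-E 39, pass-S 1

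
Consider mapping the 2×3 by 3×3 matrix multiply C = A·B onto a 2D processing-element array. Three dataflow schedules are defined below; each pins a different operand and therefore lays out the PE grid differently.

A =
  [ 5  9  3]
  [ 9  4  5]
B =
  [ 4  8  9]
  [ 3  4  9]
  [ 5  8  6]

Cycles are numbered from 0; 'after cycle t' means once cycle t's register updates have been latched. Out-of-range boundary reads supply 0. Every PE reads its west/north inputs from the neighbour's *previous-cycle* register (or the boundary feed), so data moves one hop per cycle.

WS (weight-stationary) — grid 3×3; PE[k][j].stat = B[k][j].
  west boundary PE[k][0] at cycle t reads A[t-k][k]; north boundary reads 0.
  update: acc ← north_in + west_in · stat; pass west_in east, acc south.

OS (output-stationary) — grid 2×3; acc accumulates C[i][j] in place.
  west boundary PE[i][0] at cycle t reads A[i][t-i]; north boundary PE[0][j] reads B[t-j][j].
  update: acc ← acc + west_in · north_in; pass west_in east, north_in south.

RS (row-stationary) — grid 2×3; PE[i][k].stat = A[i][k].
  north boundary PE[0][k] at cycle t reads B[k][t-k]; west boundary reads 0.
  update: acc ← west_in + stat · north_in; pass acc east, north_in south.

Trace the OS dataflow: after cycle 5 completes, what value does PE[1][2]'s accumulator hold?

Tracing OS — 2×3 array, target PE[1][2]:
  c0 r0c2: 0 / 0 / 0
  c0 r1c1: 0 / 0 / 0
  c0 r1c2: 0 / 0 / 0
  c1 r0c2: 0 / 0 / 0
  c1 r1c1: 0 / 0 / 0
  c1 r1c2: 0 / 0 / 0
  c2 r0c2: 45 / 5 / 9
  c2 r1c1: 72 / 9 / 8
  c2 r1c2: 0 / 0 / 0
  c3 r0c2: 126 / 9 / 9
  c3 r1c1: 88 / 4 / 4
  c3 r1c2: 81 / 9 / 9
  c4 r0c2: 144 / 3 / 6
  c4 r1c1: 128 / 5 / 8
  c4 r1c2: 117 / 4 / 9
  c5 r0c2: 144 / 0 / 0
  c5 r1c1: 128 / 0 / 0
  c5 r1c2: 147 / 5 / 6

PE[1][2].acc = 147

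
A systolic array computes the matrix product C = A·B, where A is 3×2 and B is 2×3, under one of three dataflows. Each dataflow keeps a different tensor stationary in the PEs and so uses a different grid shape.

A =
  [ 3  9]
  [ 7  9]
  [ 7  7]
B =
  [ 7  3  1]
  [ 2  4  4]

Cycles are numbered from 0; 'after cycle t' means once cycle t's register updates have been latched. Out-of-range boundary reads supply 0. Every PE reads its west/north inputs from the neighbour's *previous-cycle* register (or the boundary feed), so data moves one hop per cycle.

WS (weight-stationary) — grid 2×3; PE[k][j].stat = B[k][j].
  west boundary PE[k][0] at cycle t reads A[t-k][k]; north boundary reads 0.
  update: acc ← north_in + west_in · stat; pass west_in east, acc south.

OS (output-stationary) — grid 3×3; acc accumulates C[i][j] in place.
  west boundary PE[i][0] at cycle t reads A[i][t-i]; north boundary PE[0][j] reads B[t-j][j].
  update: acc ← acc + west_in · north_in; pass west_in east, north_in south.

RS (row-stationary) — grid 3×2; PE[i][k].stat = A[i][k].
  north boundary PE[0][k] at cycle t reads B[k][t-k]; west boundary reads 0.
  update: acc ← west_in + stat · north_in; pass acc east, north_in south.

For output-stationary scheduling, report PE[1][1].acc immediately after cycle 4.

OS on a 3×3 grid — tracing PE[1][1] and its feeders:
  cycle 0: PE[0][1] → acc 0, east 0, south 0
  cycle 0: PE[1][0] → acc 0, east 0, south 0
  cycle 0: PE[1][1] → acc 0, east 0, south 0
  cycle 1: PE[0][1] → acc 9, east 3, south 3
  cycle 1: PE[1][0] → acc 49, east 7, south 7
  cycle 1: PE[1][1] → acc 0, east 0, south 0
  cycle 2: PE[0][1] → acc 45, east 9, south 4
  cycle 2: PE[1][0] → acc 67, east 9, south 2
  cycle 2: PE[1][1] → acc 21, east 7, south 3
  cycle 3: PE[0][1] → acc 45, east 0, south 0
  cycle 3: PE[1][0] → acc 67, east 0, south 0
  cycle 3: PE[1][1] → acc 57, east 9, south 4
  cycle 4: PE[0][1] → acc 45, east 0, south 0
  cycle 4: PE[1][0] → acc 67, east 0, south 0
  cycle 4: PE[1][1] → acc 57, east 0, south 0

PE[1][1].acc = 57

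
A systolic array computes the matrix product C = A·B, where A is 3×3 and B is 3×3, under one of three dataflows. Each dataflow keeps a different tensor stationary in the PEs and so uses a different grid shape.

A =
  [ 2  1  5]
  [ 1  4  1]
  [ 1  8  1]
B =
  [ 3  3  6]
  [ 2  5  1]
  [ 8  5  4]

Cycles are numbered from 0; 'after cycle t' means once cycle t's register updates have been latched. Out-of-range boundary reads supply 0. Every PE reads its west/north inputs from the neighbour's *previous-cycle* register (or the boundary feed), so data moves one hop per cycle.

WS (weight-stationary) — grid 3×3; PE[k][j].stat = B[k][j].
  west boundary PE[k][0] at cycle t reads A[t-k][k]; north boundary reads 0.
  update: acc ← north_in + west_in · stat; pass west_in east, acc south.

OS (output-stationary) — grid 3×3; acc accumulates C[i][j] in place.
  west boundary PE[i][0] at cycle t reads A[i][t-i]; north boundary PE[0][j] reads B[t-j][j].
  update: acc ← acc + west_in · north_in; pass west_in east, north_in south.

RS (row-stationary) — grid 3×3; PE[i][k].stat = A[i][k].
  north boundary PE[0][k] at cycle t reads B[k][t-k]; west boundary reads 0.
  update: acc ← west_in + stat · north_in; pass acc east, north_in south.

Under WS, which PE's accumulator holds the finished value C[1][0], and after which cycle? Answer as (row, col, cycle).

(row, col, cycle) = (2, 0, 3)

WS: C[1][0] accumulates in PE[2][0]:
  step 0 · PE2,0: acc=0; fwd→0 fwd↓0
  step 1 · PE2,0: acc=0; fwd→0 fwd↓0
  step 2 · PE2,0: acc=48; fwd→5 fwd↓48
  step 3 · PE2,0: acc=19; fwd→1 fwd↓19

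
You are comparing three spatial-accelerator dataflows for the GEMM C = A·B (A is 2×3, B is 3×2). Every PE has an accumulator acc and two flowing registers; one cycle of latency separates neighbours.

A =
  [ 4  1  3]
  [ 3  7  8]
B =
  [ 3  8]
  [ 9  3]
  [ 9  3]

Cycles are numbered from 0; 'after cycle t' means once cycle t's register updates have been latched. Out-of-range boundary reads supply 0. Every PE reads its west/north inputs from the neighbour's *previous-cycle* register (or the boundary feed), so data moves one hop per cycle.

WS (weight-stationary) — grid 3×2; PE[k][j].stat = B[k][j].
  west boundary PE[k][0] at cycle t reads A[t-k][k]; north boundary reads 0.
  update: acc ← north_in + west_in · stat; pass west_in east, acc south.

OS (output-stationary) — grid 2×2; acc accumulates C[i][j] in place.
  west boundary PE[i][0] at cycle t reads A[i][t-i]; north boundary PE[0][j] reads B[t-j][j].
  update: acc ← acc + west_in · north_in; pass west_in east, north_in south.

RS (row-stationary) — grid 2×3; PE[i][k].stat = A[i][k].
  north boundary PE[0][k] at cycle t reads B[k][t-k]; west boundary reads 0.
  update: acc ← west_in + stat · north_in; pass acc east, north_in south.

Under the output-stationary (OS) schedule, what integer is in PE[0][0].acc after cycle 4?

PE[0][0].acc = 48

Tracing OS — 2×2 array, target PE[0][0]:
  c0 r0c0: 12 / 4 / 3
  c1 r0c0: 21 / 1 / 9
  c2 r0c0: 48 / 3 / 9
  c3 r0c0: 48 / 0 / 0
  c4 r0c0: 48 / 0 / 0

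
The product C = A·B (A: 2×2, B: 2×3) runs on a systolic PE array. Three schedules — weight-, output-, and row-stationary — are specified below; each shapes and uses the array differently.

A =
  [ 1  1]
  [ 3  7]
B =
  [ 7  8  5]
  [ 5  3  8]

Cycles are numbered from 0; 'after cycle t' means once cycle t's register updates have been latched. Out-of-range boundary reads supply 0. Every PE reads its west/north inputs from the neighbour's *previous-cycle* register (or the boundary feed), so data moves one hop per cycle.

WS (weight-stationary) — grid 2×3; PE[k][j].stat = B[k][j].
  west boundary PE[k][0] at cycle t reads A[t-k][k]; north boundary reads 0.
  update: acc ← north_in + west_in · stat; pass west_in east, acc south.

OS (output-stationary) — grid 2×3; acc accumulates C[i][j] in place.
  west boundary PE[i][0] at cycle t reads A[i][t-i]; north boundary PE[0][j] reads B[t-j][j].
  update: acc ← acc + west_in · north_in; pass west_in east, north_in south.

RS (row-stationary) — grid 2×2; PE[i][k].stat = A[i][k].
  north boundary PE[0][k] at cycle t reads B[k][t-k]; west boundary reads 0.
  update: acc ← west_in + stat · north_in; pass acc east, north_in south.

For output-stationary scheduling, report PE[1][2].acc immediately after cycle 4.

PE[1][2].acc = 71

OS 2×3: PE[1][2] cycle-by-cycle (with neighbour feeds):
  0: (0,2).acc=0  regs=<0,0>
  0: (1,1).acc=0  regs=<0,0>
  0: (1,2).acc=0  regs=<0,0>
  1: (0,2).acc=0  regs=<0,0>
  1: (1,1).acc=0  regs=<0,0>
  1: (1,2).acc=0  regs=<0,0>
  2: (0,2).acc=5  regs=<1,5>
  2: (1,1).acc=24  regs=<3,8>
  2: (1,2).acc=0  regs=<0,0>
  3: (0,2).acc=13  regs=<1,8>
  3: (1,1).acc=45  regs=<7,3>
  3: (1,2).acc=15  regs=<3,5>
  4: (0,2).acc=13  regs=<0,0>
  4: (1,1).acc=45  regs=<0,0>
  4: (1,2).acc=71  regs=<7,8>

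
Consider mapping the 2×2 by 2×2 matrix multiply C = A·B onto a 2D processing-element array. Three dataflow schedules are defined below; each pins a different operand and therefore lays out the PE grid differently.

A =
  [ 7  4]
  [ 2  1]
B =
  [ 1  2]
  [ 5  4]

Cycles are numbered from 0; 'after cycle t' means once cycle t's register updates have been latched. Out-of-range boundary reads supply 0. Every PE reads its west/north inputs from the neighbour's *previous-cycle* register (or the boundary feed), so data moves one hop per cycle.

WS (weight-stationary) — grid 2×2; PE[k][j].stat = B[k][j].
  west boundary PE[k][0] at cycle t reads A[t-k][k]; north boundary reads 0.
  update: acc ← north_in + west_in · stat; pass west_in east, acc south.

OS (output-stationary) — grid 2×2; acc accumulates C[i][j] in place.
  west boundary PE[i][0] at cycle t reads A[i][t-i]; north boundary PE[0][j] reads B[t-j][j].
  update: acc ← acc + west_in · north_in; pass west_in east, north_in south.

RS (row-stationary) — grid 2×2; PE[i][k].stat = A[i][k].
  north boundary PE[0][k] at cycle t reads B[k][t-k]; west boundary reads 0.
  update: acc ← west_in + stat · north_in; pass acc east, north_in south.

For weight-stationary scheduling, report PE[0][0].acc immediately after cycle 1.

WS 2×2: PE[0][0] cycle-by-cycle (with neighbour feeds):
  [0] (0,0) acc=7 (h:7 v:7)
  [1] (0,0) acc=2 (h:2 v:2)

PE[0][0].acc = 2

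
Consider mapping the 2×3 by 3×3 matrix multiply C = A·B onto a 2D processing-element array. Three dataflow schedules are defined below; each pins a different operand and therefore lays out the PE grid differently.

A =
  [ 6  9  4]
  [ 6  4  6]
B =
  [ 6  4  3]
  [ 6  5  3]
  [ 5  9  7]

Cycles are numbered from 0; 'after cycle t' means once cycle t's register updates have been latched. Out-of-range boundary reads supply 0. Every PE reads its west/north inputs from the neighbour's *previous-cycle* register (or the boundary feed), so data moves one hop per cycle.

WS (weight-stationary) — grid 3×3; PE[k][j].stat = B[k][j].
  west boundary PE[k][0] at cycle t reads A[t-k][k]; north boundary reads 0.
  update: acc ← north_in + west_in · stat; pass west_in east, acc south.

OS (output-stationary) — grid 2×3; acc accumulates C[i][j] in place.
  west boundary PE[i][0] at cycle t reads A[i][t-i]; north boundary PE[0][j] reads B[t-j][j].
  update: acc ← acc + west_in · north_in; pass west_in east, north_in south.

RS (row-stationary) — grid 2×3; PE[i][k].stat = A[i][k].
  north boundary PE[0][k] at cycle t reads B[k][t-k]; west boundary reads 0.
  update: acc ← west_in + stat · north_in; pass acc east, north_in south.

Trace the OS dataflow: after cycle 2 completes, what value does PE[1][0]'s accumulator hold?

OS (2×3). Following PE[1][0] plus its west/north inputs:
  [0] (0,0) acc=36 (h:6 v:6)
  [0] (1,0) acc=0 (h:0 v:0)
  [1] (0,0) acc=90 (h:9 v:6)
  [1] (1,0) acc=36 (h:6 v:6)
  [2] (0,0) acc=110 (h:4 v:5)
  [2] (1,0) acc=60 (h:4 v:6)

PE[1][0].acc = 60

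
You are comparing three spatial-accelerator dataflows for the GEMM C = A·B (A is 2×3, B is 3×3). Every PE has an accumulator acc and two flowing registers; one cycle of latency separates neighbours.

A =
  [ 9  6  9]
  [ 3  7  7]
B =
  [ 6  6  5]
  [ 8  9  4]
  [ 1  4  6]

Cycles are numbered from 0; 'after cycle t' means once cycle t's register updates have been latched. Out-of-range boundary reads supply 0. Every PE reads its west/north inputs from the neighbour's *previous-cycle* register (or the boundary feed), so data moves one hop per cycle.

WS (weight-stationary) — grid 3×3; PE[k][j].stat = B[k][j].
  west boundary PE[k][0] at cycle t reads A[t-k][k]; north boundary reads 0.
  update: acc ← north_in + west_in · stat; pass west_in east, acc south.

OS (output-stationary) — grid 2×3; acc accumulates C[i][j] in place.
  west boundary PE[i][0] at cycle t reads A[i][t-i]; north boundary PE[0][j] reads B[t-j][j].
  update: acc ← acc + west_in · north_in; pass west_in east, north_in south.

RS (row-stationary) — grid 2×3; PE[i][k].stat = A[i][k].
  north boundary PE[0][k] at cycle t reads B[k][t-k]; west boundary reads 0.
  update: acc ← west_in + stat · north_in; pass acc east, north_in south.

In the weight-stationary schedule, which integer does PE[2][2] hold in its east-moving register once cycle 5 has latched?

register = 7

WS on a 3×3 grid — tracing PE[2][2] and its feeders:
  t=0 PE[1][2]: acc=0 h=0 v=0
  t=0 PE[2][1]: acc=0 h=0 v=0
  t=0 PE[2][2]: acc=0 h=0 v=0
  t=1 PE[1][2]: acc=0 h=0 v=0
  t=1 PE[2][1]: acc=0 h=0 v=0
  t=1 PE[2][2]: acc=0 h=0 v=0
  t=2 PE[1][2]: acc=0 h=0 v=0
  t=2 PE[2][1]: acc=0 h=0 v=0
  t=2 PE[2][2]: acc=0 h=0 v=0
  t=3 PE[1][2]: acc=69 h=6 v=69
  t=3 PE[2][1]: acc=144 h=9 v=144
  t=3 PE[2][2]: acc=0 h=0 v=0
  t=4 PE[1][2]: acc=43 h=7 v=43
  t=4 PE[2][1]: acc=109 h=7 v=109
  t=4 PE[2][2]: acc=123 h=9 v=123
  t=5 PE[1][2]: acc=0 h=0 v=0
  t=5 PE[2][1]: acc=0 h=0 v=0
  t=5 PE[2][2]: acc=85 h=7 v=85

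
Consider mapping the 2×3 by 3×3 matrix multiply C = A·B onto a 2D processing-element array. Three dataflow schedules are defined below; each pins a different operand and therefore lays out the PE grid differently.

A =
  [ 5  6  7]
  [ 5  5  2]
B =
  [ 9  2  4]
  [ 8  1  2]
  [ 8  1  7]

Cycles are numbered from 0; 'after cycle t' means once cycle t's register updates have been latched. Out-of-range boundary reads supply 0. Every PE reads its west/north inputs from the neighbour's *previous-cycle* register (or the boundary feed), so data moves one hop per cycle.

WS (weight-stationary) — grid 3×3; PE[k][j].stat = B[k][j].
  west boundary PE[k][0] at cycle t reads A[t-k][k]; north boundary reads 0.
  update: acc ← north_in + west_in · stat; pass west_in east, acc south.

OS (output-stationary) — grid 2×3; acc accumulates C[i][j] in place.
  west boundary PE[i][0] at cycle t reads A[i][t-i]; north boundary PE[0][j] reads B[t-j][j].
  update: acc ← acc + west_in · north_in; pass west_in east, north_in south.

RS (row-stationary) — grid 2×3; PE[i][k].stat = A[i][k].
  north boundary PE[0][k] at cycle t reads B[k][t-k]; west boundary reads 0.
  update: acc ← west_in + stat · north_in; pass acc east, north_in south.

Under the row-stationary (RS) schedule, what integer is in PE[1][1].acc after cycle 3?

Tracing RS — 2×3 array, target PE[1][1]:
  0: (0,1).acc=0  regs=<0,0>
  0: (1,0).acc=0  regs=<0,0>
  0: (1,1).acc=0  regs=<0,0>
  1: (0,1).acc=93  regs=<93,8>
  1: (1,0).acc=45  regs=<45,9>
  1: (1,1).acc=0  regs=<0,0>
  2: (0,1).acc=16  regs=<16,1>
  2: (1,0).acc=10  regs=<10,2>
  2: (1,1).acc=85  regs=<85,8>
  3: (0,1).acc=32  regs=<32,2>
  3: (1,0).acc=20  regs=<20,4>
  3: (1,1).acc=15  regs=<15,1>

PE[1][1].acc = 15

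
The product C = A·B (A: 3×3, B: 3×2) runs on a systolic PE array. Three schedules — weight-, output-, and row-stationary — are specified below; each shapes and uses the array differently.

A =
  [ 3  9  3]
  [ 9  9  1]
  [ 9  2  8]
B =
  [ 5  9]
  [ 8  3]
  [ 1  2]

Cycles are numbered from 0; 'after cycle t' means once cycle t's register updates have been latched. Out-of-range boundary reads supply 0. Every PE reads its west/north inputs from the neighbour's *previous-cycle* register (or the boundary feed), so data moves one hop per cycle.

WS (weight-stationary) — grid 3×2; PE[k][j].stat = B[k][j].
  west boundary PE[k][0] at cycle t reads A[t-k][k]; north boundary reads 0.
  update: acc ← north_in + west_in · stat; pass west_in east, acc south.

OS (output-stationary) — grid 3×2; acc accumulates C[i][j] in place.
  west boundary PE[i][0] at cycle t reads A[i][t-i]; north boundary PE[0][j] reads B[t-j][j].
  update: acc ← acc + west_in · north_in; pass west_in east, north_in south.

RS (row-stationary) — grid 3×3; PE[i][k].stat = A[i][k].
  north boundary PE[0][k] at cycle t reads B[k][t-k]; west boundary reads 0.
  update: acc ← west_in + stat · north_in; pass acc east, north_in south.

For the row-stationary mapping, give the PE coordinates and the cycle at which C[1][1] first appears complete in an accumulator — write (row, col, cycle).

Under RS, C[1][1] lands at PE[1][2]:
  after 0 — PE[1][2] acc=0, pass-E 0, pass-S 0
  after 1 — PE[1][2] acc=0, pass-E 0, pass-S 0
  after 2 — PE[1][2] acc=0, pass-E 0, pass-S 0
  after 3 — PE[1][2] acc=118, pass-E 118, pass-S 1
  after 4 — PE[1][2] acc=110, pass-E 110, pass-S 2

(row, col, cycle) = (1, 2, 4)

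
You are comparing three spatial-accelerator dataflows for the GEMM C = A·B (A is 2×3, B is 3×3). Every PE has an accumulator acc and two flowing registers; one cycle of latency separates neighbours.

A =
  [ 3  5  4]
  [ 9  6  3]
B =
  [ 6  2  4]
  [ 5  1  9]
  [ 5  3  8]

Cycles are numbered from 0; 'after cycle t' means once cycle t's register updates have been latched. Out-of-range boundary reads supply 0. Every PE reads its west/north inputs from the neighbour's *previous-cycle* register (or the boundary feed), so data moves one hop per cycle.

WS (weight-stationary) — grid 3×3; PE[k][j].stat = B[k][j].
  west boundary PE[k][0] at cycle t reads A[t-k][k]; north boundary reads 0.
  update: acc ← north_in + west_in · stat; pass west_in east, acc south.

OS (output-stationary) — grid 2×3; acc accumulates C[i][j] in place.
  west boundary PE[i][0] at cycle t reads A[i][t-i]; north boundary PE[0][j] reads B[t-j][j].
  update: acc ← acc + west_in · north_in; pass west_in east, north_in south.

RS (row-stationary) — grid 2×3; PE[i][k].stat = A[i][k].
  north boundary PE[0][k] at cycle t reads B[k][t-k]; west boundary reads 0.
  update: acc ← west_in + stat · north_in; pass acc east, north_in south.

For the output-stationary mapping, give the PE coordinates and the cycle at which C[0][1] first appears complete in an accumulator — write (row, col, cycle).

(row, col, cycle) = (0, 1, 3)

OS — PE[0][1] is where C[0][1] collects:
  [0] (0,1) acc=0 (h:0 v:0)
  [1] (0,1) acc=6 (h:3 v:2)
  [2] (0,1) acc=11 (h:5 v:1)
  [3] (0,1) acc=23 (h:4 v:3)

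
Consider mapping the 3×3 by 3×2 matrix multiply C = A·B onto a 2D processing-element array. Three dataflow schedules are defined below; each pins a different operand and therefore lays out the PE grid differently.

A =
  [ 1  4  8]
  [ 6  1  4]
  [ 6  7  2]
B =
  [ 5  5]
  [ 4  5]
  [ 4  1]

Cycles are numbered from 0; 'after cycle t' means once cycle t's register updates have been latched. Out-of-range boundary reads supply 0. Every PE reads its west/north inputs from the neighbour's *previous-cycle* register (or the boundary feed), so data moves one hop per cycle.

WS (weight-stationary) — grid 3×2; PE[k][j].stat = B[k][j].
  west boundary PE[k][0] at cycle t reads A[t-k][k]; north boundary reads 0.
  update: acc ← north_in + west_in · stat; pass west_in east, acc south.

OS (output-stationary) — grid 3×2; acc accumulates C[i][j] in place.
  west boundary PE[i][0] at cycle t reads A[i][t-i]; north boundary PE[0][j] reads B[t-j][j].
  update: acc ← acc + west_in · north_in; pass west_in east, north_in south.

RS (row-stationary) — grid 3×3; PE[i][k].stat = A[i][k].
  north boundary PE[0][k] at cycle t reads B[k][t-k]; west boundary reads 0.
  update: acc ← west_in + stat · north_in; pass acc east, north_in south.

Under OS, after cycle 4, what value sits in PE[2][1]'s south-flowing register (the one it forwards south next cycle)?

OS on a 3×2 grid — tracing PE[2][1] and its feeders:
  after 0 — PE[1][1] acc=0, pass-E 0, pass-S 0
  after 0 — PE[2][0] acc=0, pass-E 0, pass-S 0
  after 0 — PE[2][1] acc=0, pass-E 0, pass-S 0
  after 1 — PE[1][1] acc=0, pass-E 0, pass-S 0
  after 1 — PE[2][0] acc=0, pass-E 0, pass-S 0
  after 1 — PE[2][1] acc=0, pass-E 0, pass-S 0
  after 2 — PE[1][1] acc=30, pass-E 6, pass-S 5
  after 2 — PE[2][0] acc=30, pass-E 6, pass-S 5
  after 2 — PE[2][1] acc=0, pass-E 0, pass-S 0
  after 3 — PE[1][1] acc=35, pass-E 1, pass-S 5
  after 3 — PE[2][0] acc=58, pass-E 7, pass-S 4
  after 3 — PE[2][1] acc=30, pass-E 6, pass-S 5
  after 4 — PE[1][1] acc=39, pass-E 4, pass-S 1
  after 4 — PE[2][0] acc=66, pass-E 2, pass-S 4
  after 4 — PE[2][1] acc=65, pass-E 7, pass-S 5

register = 5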